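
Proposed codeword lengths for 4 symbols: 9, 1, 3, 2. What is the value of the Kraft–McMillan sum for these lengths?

0.876953125

With common denominator 2^9 = 512: Σ 2^(−ℓᵢ) = 1/512 + 256/512 + 64/512 + 128/512 = 449/512 = 0.876953125.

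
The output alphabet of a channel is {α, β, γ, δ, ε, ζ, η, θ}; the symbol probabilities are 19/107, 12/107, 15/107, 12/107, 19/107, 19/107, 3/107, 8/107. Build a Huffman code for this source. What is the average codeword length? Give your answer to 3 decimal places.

Repeatedly combine the two least-probable nodes; the expected code length is the sum of the merged weights.
merge 3/107 + 8/107 → 11/107
merge 11/107 + 12/107 → 23/107
merge 12/107 + 15/107 → 27/107
merge 19/107 + 19/107 → 38/107
merge 19/107 + 23/107 → 42/107
merge 27/107 + 38/107 → 65/107
merge 42/107 + 65/107 → 1
L = 11/107 + 23/107 + 27/107 + 38/107 + 42/107 + 65/107 + 1 = 313/107 ≈ 2.925 bits/symbol.

2.925 bits/symbol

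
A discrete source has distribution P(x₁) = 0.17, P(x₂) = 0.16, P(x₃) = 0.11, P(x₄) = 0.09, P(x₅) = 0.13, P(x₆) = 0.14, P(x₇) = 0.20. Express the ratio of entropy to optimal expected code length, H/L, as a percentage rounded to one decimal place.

98.7%

Entropy H = −Σ p log₂ p ≈ 2.7647 bits.
Huffman merges: 9/100+11/100→1/5; 13/100+7/50→27/100; 4/25+17/100→33/100; 1/5+1/5→2/5; 27/100+33/100→3/5; 2/5+3/5→1. L = 14/5 ≈ 2.8000.
Efficiency = H/L = 2.7647/2.8000 = 98.7%.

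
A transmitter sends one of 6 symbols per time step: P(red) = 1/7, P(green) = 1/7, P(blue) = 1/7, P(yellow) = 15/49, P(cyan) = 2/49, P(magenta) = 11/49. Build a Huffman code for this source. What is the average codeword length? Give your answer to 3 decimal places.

Repeatedly combine the two least-probable nodes; the expected code length is the sum of the merged weights.
merge 2/49 + 1/7 → 9/49
merge 1/7 + 1/7 → 2/7
merge 9/49 + 11/49 → 20/49
merge 2/7 + 15/49 → 29/49
merge 20/49 + 29/49 → 1
L = 9/49 + 2/7 + 20/49 + 29/49 + 1 = 121/49 ≈ 2.469 bits/symbol.

2.469 bits/symbol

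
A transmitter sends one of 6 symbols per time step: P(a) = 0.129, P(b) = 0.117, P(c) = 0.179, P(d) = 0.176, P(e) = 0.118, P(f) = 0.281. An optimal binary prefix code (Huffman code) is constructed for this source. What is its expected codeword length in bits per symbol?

Repeatedly combine the two least-probable nodes; the expected code length is the sum of the merged weights.
merge 117/1000 + 59/500 → 47/200
merge 129/1000 + 22/125 → 61/200
merge 179/1000 + 47/200 → 207/500
merge 281/1000 + 61/200 → 293/500
merge 207/500 + 293/500 → 1
L = 47/200 + 61/200 + 207/500 + 293/500 + 1 = 127/50 = 2.54 bits/symbol.

2.54 bits/symbol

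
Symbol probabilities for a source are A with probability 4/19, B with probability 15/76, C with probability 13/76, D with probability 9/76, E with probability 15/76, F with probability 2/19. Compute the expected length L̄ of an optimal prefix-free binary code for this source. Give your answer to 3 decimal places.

2.592 bits/symbol

Repeatedly combine the two least-probable nodes; the expected code length is the sum of the merged weights.
merge 2/19 + 9/76 → 17/76
merge 13/76 + 15/76 → 7/19
merge 15/76 + 4/19 → 31/76
merge 17/76 + 7/19 → 45/76
merge 31/76 + 45/76 → 1
L = 17/76 + 7/19 + 31/76 + 45/76 + 1 = 197/76 ≈ 2.592 bits/symbol.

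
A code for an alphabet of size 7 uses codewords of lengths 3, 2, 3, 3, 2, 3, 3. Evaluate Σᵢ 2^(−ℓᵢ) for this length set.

1.125

With common denominator 2^3 = 8: Σ 2^(−ℓᵢ) = 1/8 + 2/8 + 1/8 + 1/8 + 2/8 + 1/8 + 1/8 = 9/8 = 1.125.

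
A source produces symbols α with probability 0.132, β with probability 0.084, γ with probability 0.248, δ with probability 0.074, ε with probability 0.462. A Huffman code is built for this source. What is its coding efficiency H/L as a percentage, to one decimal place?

Entropy H = −Σ p log₂ p ≈ 1.9773 bits.
Huffman merges: 37/500+21/250→79/500; 33/250+79/500→29/100; 31/125+29/100→269/500; 231/500+269/500→1. L = 993/500 ≈ 1.9860.
Efficiency = H/L = 1.9773/1.9860 = 99.6%.

99.6%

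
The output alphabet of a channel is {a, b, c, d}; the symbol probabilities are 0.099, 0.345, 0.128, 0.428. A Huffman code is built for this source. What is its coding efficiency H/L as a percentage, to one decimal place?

Entropy H = −Σ p log₂ p ≈ 1.7636 bits.
Huffman merges: 99/1000+16/125→227/1000; 227/1000+69/200→143/250; 107/250+143/250→1. L = 1799/1000 ≈ 1.7990.
Efficiency = H/L = 1.7636/1.7990 = 98.0%.

98.0%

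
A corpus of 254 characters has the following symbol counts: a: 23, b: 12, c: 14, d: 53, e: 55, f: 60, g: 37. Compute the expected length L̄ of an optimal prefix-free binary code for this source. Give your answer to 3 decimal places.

2.634 bits/symbol

Probabilities are the counts divided by 254.
Repeatedly combine the two least-probable nodes; the expected code length is the sum of the merged weights.
merge 6/127 + 7/127 → 13/127
merge 23/254 + 13/127 → 49/254
merge 37/254 + 49/254 → 43/127
merge 53/254 + 55/254 → 54/127
merge 30/127 + 43/127 → 73/127
merge 54/127 + 73/127 → 1
L = 13/127 + 49/254 + 43/127 + 54/127 + 73/127 + 1 = 669/254 ≈ 2.634 bits/symbol.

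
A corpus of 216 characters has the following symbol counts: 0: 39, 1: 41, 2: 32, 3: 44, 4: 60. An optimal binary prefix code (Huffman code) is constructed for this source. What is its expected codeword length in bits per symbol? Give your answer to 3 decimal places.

Probabilities are the counts divided by 216.
Repeatedly combine the two least-probable nodes; the expected code length is the sum of the merged weights.
merge 4/27 + 13/72 → 71/216
merge 41/216 + 11/54 → 85/216
merge 5/18 + 71/216 → 131/216
merge 85/216 + 131/216 → 1
L = 71/216 + 85/216 + 131/216 + 1 = 503/216 ≈ 2.329 bits/symbol.

2.329 bits/symbol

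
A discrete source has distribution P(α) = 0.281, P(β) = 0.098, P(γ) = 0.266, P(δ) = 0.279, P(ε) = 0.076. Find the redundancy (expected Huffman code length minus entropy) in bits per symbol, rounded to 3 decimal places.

Entropy H = −Σ p log₂ p ≈ 2.1476 bits.
Huffman merges: 19/250+49/500→87/500; 87/500+133/500→11/25; 279/1000+281/1000→14/25; 11/25+14/25→1. L = 1087/500 ≈ 2.1740.
L − H = 2.1740 − 2.1476 = 0.026 bits.

0.026 bits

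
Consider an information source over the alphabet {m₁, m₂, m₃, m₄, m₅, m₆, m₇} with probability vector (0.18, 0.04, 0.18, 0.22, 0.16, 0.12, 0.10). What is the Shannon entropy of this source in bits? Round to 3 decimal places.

H = −Σ pᵢ log₂ pᵢ.
−0.18·log₂(0.18) = 0.4453
−0.04·log₂(0.04) = 0.1858
−0.18·log₂(0.18) = 0.4453
−0.22·log₂(0.22) = 0.4806
−0.16·log₂(0.16) = 0.4230
−0.12·log₂(0.12) = 0.3671
−0.10·log₂(0.10) = 0.3322
Sum ≈ 2.6792 → 2.679 bits.

2.679 bits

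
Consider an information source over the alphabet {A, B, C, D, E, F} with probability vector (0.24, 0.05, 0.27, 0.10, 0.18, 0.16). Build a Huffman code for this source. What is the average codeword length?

2.46 bits/symbol

Repeatedly combine the two least-probable nodes; the expected code length is the sum of the merged weights.
merge 1/20 + 1/10 → 3/20
merge 3/20 + 4/25 → 31/100
merge 9/50 + 6/25 → 21/50
merge 27/100 + 31/100 → 29/50
merge 21/50 + 29/50 → 1
L = 3/20 + 31/100 + 21/50 + 29/50 + 1 = 123/50 = 2.46 bits/symbol.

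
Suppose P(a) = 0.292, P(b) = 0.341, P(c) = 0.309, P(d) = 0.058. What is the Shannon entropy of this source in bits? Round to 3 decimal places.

1.810 bits

H = −Σ pᵢ log₂ pᵢ.
−0.292·log₂(0.292) = 0.5186
−0.341·log₂(0.341) = 0.5293
−0.309·log₂(0.309) = 0.5235
−0.058·log₂(0.058) = 0.2383
Sum ≈ 1.8097 → 1.810 bits.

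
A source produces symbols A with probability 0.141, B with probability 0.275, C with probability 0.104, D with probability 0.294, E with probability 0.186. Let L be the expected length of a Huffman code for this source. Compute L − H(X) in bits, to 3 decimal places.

0.024 bits

Entropy H = −Σ p log₂ p ≈ 2.2209 bits.
Huffman merges: 13/125+141/1000→49/200; 93/500+49/200→431/1000; 11/40+147/500→569/1000; 431/1000+569/1000→1. L = 449/200 ≈ 2.2450.
L − H = 2.2450 − 2.2209 = 0.024 bits.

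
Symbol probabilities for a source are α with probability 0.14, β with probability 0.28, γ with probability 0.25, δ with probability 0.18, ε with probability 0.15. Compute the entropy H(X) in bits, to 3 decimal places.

H = −Σ pᵢ log₂ pᵢ.
−0.14·log₂(0.14) = 0.3971
−0.28·log₂(0.28) = 0.5142
−0.25·log₂(0.25) = 0.5000
−0.18·log₂(0.18) = 0.4453
−0.15·log₂(0.15) = 0.4105
Sum ≈ 2.2672 → 2.267 bits.

2.267 bits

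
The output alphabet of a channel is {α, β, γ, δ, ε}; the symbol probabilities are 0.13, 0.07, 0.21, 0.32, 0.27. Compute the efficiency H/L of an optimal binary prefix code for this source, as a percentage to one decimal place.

Entropy H = −Σ p log₂ p ≈ 2.1601 bits.
Huffman merges: 7/100+13/100→1/5; 1/5+21/100→41/100; 27/100+8/25→59/100; 41/100+59/100→1. L = 11/5 ≈ 2.2000.
Efficiency = H/L = 2.1601/2.2000 = 98.2%.

98.2%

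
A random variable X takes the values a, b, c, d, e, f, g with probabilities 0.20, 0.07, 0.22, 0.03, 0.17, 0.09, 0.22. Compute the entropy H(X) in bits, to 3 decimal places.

2.593 bits

H = −Σ pᵢ log₂ pᵢ.
−0.20·log₂(0.20) = 0.4644
−0.07·log₂(0.07) = 0.2686
−0.22·log₂(0.22) = 0.4806
−0.03·log₂(0.03) = 0.1518
−0.17·log₂(0.17) = 0.4346
−0.09·log₂(0.09) = 0.3127
−0.22·log₂(0.22) = 0.4806
Sum ≈ 2.5931 → 2.593 bits.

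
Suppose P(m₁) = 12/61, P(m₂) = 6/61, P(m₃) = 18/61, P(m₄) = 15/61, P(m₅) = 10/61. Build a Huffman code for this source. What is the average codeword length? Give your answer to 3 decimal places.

2.262 bits/symbol

Repeatedly combine the two least-probable nodes; the expected code length is the sum of the merged weights.
merge 6/61 + 10/61 → 16/61
merge 12/61 + 15/61 → 27/61
merge 16/61 + 18/61 → 34/61
merge 27/61 + 34/61 → 1
L = 16/61 + 27/61 + 34/61 + 1 = 138/61 ≈ 2.262 bits/symbol.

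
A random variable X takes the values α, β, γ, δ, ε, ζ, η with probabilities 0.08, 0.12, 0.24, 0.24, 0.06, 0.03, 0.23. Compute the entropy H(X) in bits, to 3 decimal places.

H = −Σ pᵢ log₂ pᵢ.
−0.08·log₂(0.08) = 0.2915
−0.12·log₂(0.12) = 0.3671
−0.24·log₂(0.24) = 0.4941
−0.24·log₂(0.24) = 0.4941
−0.06·log₂(0.06) = 0.2435
−0.03·log₂(0.03) = 0.1518
−0.23·log₂(0.23) = 0.4877
Sum ≈ 2.5298 → 2.530 bits.

2.530 bits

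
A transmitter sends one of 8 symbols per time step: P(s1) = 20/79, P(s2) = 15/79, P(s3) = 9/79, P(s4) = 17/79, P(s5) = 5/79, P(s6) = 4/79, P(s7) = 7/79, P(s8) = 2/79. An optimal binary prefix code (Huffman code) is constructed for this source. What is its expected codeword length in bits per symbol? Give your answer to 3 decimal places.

Repeatedly combine the two least-probable nodes; the expected code length is the sum of the merged weights.
merge 2/79 + 4/79 → 6/79
merge 5/79 + 6/79 → 11/79
merge 7/79 + 9/79 → 16/79
merge 11/79 + 15/79 → 26/79
merge 16/79 + 17/79 → 33/79
merge 20/79 + 26/79 → 46/79
merge 33/79 + 46/79 → 1
L = 6/79 + 11/79 + 16/79 + 26/79 + 33/79 + 46/79 + 1 = 217/79 ≈ 2.747 bits/symbol.

2.747 bits/symbol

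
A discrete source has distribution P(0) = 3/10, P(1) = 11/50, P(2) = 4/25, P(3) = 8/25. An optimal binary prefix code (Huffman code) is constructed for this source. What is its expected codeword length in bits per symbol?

2 bits/symbol

Repeatedly combine the two least-probable nodes; the expected code length is the sum of the merged weights.
merge 4/25 + 11/50 → 19/50
merge 3/10 + 8/25 → 31/50
merge 19/50 + 31/50 → 1
L = 19/50 + 31/50 + 1 = 2 bits/symbol.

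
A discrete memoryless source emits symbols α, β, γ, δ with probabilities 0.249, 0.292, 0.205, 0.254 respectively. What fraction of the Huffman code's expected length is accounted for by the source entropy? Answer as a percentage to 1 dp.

99.4%

Entropy H = −Σ p log₂ p ≈ 1.9889 bits.
Huffman merges: 41/200+249/1000→227/500; 127/500+73/250→273/500; 227/500+273/500→1. L = 2 ≈ 2.0000.
Efficiency = H/L = 1.9889/2.0000 = 99.4%.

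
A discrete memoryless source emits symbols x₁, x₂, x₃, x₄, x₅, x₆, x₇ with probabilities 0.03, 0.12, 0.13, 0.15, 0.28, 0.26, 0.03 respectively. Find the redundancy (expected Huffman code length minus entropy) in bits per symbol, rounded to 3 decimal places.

Entropy H = −Σ p log₂ p ≈ 2.4833 bits.
Huffman merges: 3/100+3/100→3/50; 3/50+3/25→9/50; 13/100+3/20→7/25; 9/50+13/50→11/25; 7/25+7/25→14/25; 11/25+14/25→1. L = 63/25 ≈ 2.5200.
L − H = 2.5200 − 2.4833 = 0.037 bits.

0.037 bits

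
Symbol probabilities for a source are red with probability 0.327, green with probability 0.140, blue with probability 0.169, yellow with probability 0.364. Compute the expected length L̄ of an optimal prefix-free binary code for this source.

1.945 bits/symbol

Repeatedly combine the two least-probable nodes; the expected code length is the sum of the merged weights.
merge 7/50 + 169/1000 → 309/1000
merge 309/1000 + 327/1000 → 159/250
merge 91/250 + 159/250 → 1
L = 309/1000 + 159/250 + 1 = 389/200 = 1.945 bits/symbol.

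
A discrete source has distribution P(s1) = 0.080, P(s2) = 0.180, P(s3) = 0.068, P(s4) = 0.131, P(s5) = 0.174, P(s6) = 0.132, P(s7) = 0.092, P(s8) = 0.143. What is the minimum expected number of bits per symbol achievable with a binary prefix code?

2.968 bits/symbol

Repeatedly combine the two least-probable nodes; the expected code length is the sum of the merged weights.
merge 17/250 + 2/25 → 37/250
merge 23/250 + 131/1000 → 223/1000
merge 33/250 + 143/1000 → 11/40
merge 37/250 + 87/500 → 161/500
merge 9/50 + 223/1000 → 403/1000
merge 11/40 + 161/500 → 597/1000
merge 403/1000 + 597/1000 → 1
L = 37/250 + 223/1000 + 11/40 + 161/500 + 403/1000 + 597/1000 + 1 = 371/125 = 2.968 bits/symbol.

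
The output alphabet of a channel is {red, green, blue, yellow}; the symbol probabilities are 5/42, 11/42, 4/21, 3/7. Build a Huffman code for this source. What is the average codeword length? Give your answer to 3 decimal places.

Repeatedly combine the two least-probable nodes; the expected code length is the sum of the merged weights.
merge 5/42 + 4/21 → 13/42
merge 11/42 + 13/42 → 4/7
merge 3/7 + 4/7 → 1
L = 13/42 + 4/7 + 1 = 79/42 ≈ 1.881 bits/symbol.

1.881 bits/symbol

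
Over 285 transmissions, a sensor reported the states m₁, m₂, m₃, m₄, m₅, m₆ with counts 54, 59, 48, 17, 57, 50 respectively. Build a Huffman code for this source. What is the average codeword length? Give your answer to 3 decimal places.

2.593 bits/symbol

Probabilities are the counts divided by 285.
Repeatedly combine the two least-probable nodes; the expected code length is the sum of the merged weights.
merge 17/285 + 16/95 → 13/57
merge 10/57 + 18/95 → 104/285
merge 1/5 + 59/285 → 116/285
merge 13/57 + 104/285 → 169/285
merge 116/285 + 169/285 → 1
L = 13/57 + 104/285 + 116/285 + 169/285 + 1 = 739/285 ≈ 2.593 bits/symbol.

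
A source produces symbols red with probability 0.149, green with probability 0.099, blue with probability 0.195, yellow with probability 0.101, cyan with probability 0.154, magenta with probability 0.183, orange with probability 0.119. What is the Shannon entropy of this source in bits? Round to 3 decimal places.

H = −Σ pᵢ log₂ pᵢ.
−0.149·log₂(0.149) = 0.4092
−0.099·log₂(0.099) = 0.3303
−0.195·log₂(0.195) = 0.4599
−0.101·log₂(0.101) = 0.3341
−0.154·log₂(0.154) = 0.4156
−0.183·log₂(0.183) = 0.4484
−0.119·log₂(0.119) = 0.3654
Sum ≈ 2.7630 → 2.763 bits.

2.763 bits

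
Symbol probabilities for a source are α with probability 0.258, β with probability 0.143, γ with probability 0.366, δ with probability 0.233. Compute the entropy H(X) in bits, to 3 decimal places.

1.926 bits

H = −Σ pᵢ log₂ pᵢ.
−0.258·log₂(0.258) = 0.5043
−0.143·log₂(0.143) = 0.4012
−0.366·log₂(0.366) = 0.5307
−0.233·log₂(0.233) = 0.4897
Sum ≈ 1.9259 → 1.926 bits.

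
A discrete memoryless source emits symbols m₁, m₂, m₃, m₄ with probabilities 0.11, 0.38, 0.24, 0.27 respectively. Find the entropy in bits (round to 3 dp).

1.885 bits

H = −Σ pᵢ log₂ pᵢ.
−0.11·log₂(0.11) = 0.3503
−0.38·log₂(0.38) = 0.5305
−0.24·log₂(0.24) = 0.4941
−0.27·log₂(0.27) = 0.5100
Sum ≈ 1.8849 → 1.885 bits.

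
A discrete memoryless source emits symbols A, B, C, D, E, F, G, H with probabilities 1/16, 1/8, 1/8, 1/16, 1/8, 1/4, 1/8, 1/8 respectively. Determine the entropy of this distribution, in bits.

Each probability is a power of 1/2, so log₂(1/p) is an integer.
H = Σ p·log₂(1/p) = 1/16·4 + 1/8·3 + 1/8·3 + 1/16·4 + 1/8·3 + 1/4·2 + 1/8·3 + 1/8·3 = 2.875 bits.

2.875 bits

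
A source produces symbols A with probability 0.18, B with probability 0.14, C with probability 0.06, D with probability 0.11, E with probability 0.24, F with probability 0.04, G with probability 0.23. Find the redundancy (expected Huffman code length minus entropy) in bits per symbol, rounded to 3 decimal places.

0.026 bits

Entropy H = −Σ p log₂ p ≈ 2.6038 bits.
Huffman merges: 1/25+3/50→1/10; 1/10+11/100→21/100; 7/50+9/50→8/25; 21/100+23/100→11/25; 6/25+8/25→14/25; 11/25+14/25→1. L = 263/100 ≈ 2.6300.
L − H = 2.6300 − 2.6038 = 0.026 bits.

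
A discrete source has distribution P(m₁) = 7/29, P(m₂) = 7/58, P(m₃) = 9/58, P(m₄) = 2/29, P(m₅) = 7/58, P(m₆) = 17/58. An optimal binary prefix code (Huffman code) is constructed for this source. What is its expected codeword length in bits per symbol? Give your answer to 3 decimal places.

2.466 bits/symbol

Repeatedly combine the two least-probable nodes; the expected code length is the sum of the merged weights.
merge 2/29 + 7/58 → 11/58
merge 7/58 + 9/58 → 8/29
merge 11/58 + 7/29 → 25/58
merge 8/29 + 17/58 → 33/58
merge 25/58 + 33/58 → 1
L = 11/58 + 8/29 + 25/58 + 33/58 + 1 = 143/58 ≈ 2.466 bits/symbol.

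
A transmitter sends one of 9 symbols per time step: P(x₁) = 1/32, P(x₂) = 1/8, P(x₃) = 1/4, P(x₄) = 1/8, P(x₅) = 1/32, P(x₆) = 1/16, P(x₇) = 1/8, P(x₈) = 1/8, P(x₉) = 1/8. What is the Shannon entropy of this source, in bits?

2.9375 bits

Each probability is a power of 1/2, so log₂(1/p) is an integer.
H = Σ p·log₂(1/p) = 1/32·5 + 1/8·3 + 1/4·2 + 1/8·3 + 1/32·5 + 1/16·4 + 1/8·3 + 1/8·3 + 1/8·3 = 2.9375 bits.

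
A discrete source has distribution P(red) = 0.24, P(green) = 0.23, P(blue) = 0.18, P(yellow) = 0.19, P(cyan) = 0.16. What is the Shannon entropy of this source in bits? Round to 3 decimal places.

2.305 bits

H = −Σ pᵢ log₂ pᵢ.
−0.24·log₂(0.24) = 0.4941
−0.23·log₂(0.23) = 0.4877
−0.18·log₂(0.18) = 0.4453
−0.19·log₂(0.19) = 0.4552
−0.16·log₂(0.16) = 0.4230
Sum ≈ 2.3054 → 2.305 bits.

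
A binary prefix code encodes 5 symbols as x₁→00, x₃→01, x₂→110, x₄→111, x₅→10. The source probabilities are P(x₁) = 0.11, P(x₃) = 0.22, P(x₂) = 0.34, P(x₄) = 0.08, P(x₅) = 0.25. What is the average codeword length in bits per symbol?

2.42 bits/symbol

L̄ = Σ pᵢ·ℓᵢ = 0.11·2 + 0.22·2 + 0.34·3 + 0.08·3 + 0.25·2 = 2.42 bits/symbol.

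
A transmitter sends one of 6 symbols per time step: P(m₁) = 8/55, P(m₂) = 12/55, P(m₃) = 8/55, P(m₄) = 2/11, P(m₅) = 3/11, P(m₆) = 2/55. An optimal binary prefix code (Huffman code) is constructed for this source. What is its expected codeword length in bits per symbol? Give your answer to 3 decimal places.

2.509 bits/symbol

Repeatedly combine the two least-probable nodes; the expected code length is the sum of the merged weights.
merge 2/55 + 8/55 → 2/11
merge 8/55 + 2/11 → 18/55
merge 2/11 + 12/55 → 2/5
merge 3/11 + 18/55 → 3/5
merge 2/5 + 3/5 → 1
L = 2/11 + 18/55 + 2/5 + 3/5 + 1 = 138/55 ≈ 2.509 bits/symbol.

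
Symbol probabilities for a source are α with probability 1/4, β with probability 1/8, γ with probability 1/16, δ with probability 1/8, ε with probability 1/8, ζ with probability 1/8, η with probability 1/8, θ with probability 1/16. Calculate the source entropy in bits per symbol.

2.875 bits

Each probability is a power of 1/2, so log₂(1/p) is an integer.
H = Σ p·log₂(1/p) = 1/4·2 + 1/8·3 + 1/16·4 + 1/8·3 + 1/8·3 + 1/8·3 + 1/8·3 + 1/16·4 = 2.875 bits.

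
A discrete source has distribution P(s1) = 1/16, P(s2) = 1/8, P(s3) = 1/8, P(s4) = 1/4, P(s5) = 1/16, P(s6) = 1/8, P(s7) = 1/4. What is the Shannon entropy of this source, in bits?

2.625 bits

Each probability is a power of 1/2, so log₂(1/p) is an integer.
H = Σ p·log₂(1/p) = 1/16·4 + 1/8·3 + 1/8·3 + 1/4·2 + 1/16·4 + 1/8·3 + 1/4·2 = 2.625 bits.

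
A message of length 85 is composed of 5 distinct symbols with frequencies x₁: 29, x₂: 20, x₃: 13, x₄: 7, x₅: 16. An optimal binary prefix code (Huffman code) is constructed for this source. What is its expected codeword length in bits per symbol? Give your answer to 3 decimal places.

Probabilities are the counts divided by 85.
Repeatedly combine the two least-probable nodes; the expected code length is the sum of the merged weights.
merge 7/85 + 13/85 → 4/17
merge 16/85 + 4/17 → 36/85
merge 4/17 + 29/85 → 49/85
merge 36/85 + 49/85 → 1
L = 4/17 + 36/85 + 49/85 + 1 = 38/17 ≈ 2.235 bits/symbol.

2.235 bits/symbol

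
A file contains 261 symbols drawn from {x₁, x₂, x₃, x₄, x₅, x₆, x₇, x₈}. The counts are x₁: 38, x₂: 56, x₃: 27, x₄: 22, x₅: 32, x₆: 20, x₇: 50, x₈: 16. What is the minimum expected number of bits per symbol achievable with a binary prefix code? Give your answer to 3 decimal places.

Probabilities are the counts divided by 261.
Repeatedly combine the two least-probable nodes; the expected code length is the sum of the merged weights.
merge 16/261 + 20/261 → 4/29
merge 22/261 + 3/29 → 49/261
merge 32/261 + 4/29 → 68/261
merge 38/261 + 49/261 → 1/3
merge 50/261 + 56/261 → 106/261
merge 68/261 + 1/3 → 155/261
merge 106/261 + 155/261 → 1
L = 4/29 + 49/261 + 68/261 + 1/3 + 106/261 + 155/261 + 1 = 254/87 ≈ 2.920 bits/symbol.

2.920 bits/symbol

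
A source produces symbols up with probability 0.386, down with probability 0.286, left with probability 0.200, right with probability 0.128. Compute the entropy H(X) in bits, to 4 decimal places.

H = −Σ pᵢ log₂ pᵢ.
−0.386·log₂(0.386) = 0.5301
−0.286·log₂(0.286) = 0.5165
−0.200·log₂(0.200) = 0.4644
−0.128·log₂(0.128) = 0.3796
Sum ≈ 1.8906 → 1.8906 bits.

1.8906 bits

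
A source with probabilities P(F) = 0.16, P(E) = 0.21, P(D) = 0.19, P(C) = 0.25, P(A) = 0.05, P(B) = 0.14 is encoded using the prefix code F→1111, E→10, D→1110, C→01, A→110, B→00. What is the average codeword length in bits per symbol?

L̄ = Σ pᵢ·ℓᵢ = 0.16·4 + 0.21·2 + 0.19·4 + 0.25·2 + 0.05·3 + 0.14·2 = 2.75 bits/symbol.

2.75 bits/symbol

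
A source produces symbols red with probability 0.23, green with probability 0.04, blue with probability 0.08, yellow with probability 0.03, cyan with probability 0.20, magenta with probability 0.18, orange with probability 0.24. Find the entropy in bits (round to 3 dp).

H = −Σ pᵢ log₂ pᵢ.
−0.23·log₂(0.23) = 0.4877
−0.04·log₂(0.04) = 0.1858
−0.08·log₂(0.08) = 0.2915
−0.03·log₂(0.03) = 0.1518
−0.20·log₂(0.20) = 0.4644
−0.18·log₂(0.18) = 0.4453
−0.24·log₂(0.24) = 0.4941
Sum ≈ 2.5205 → 2.521 bits.

2.521 bits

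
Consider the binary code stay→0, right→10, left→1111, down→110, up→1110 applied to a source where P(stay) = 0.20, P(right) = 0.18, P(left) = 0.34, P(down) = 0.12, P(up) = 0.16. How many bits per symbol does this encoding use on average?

2.92 bits/symbol

L̄ = Σ pᵢ·ℓᵢ = 0.20·1 + 0.18·2 + 0.34·4 + 0.12·3 + 0.16·4 = 2.92 bits/symbol.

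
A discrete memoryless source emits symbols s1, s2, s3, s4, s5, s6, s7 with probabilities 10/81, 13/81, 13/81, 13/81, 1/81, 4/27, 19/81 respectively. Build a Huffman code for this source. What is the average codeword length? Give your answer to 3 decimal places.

Repeatedly combine the two least-probable nodes; the expected code length is the sum of the merged weights.
merge 1/81 + 10/81 → 11/81
merge 11/81 + 4/27 → 23/81
merge 13/81 + 13/81 → 26/81
merge 13/81 + 19/81 → 32/81
merge 23/81 + 26/81 → 49/81
merge 32/81 + 49/81 → 1
L = 11/81 + 23/81 + 26/81 + 32/81 + 49/81 + 1 = 74/27 ≈ 2.741 bits/symbol.

2.741 bits/symbol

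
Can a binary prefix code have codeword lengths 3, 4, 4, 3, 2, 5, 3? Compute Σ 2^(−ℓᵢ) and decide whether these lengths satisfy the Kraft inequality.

With common denominator 2^5 = 32: Σ 2^(−ℓᵢ) = 4/32 + 2/32 + 2/32 + 4/32 + 8/32 + 1/32 + 4/32 = 25/32 = 0.78125.
Kraft's inequality requires Σ ≤ 1; here Σ = 0.78125 ≤ 1, so such a prefix code exists.

0.78125; yes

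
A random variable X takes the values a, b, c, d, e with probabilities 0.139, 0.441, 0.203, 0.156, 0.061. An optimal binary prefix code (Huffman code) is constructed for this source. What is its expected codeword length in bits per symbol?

Repeatedly combine the two least-probable nodes; the expected code length is the sum of the merged weights.
merge 61/1000 + 139/1000 → 1/5
merge 39/250 + 1/5 → 89/250
merge 203/1000 + 89/250 → 559/1000
merge 441/1000 + 559/1000 → 1
L = 1/5 + 89/250 + 559/1000 + 1 = 423/200 = 2.115 bits/symbol.

2.115 bits/symbol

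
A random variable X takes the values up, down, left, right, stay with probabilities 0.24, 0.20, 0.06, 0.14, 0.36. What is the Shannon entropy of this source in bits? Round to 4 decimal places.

2.1298 bits

H = −Σ pᵢ log₂ pᵢ.
−0.24·log₂(0.24) = 0.4941
−0.20·log₂(0.20) = 0.4644
−0.06·log₂(0.06) = 0.2435
−0.14·log₂(0.14) = 0.3971
−0.36·log₂(0.36) = 0.5306
Sum ≈ 2.1298 → 2.1298 bits.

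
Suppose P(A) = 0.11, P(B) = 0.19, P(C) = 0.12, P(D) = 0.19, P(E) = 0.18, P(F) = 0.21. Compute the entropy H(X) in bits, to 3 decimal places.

H = −Σ pᵢ log₂ pᵢ.
−0.11·log₂(0.11) = 0.3503
−0.19·log₂(0.19) = 0.4552
−0.12·log₂(0.12) = 0.3671
−0.19·log₂(0.19) = 0.4552
−0.18·log₂(0.18) = 0.4453
−0.21·log₂(0.21) = 0.4728
Sum ≈ 2.5459 → 2.546 bits.

2.546 bits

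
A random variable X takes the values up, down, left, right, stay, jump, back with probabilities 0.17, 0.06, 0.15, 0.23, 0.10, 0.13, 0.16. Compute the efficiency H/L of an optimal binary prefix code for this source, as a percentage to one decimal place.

Entropy H = −Σ p log₂ p ≈ 2.7142 bits.
Huffman merges: 3/50+1/10→4/25; 13/100+3/20→7/25; 4/25+4/25→8/25; 17/100+23/100→2/5; 7/25+8/25→3/5; 2/5+3/5→1. L = 69/25 ≈ 2.7600.
Efficiency = H/L = 2.7142/2.7600 = 98.3%.

98.3%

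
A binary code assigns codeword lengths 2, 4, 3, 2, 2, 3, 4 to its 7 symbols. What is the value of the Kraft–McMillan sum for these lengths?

1.125

With common denominator 2^4 = 16: Σ 2^(−ℓᵢ) = 4/16 + 1/16 + 2/16 + 4/16 + 4/16 + 2/16 + 1/16 = 18/16 = 1.125.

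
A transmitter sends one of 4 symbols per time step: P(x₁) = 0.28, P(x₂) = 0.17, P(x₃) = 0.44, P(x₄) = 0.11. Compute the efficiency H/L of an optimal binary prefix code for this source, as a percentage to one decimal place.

Entropy H = −Σ p log₂ p ≈ 1.8202 bits.
Huffman merges: 11/100+17/100→7/25; 7/25+7/25→14/25; 11/25+14/25→1. L = 46/25 ≈ 1.8400.
Efficiency = H/L = 1.8202/1.8400 = 98.9%.

98.9%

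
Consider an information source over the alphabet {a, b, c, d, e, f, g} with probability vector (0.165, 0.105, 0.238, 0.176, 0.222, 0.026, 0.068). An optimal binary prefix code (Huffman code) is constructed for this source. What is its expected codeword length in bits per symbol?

2.634 bits/symbol

Repeatedly combine the two least-probable nodes; the expected code length is the sum of the merged weights.
merge 13/500 + 17/250 → 47/500
merge 47/500 + 21/200 → 199/1000
merge 33/200 + 22/125 → 341/1000
merge 199/1000 + 111/500 → 421/1000
merge 119/500 + 341/1000 → 579/1000
merge 421/1000 + 579/1000 → 1
L = 47/500 + 199/1000 + 341/1000 + 421/1000 + 579/1000 + 1 = 1317/500 = 2.634 bits/symbol.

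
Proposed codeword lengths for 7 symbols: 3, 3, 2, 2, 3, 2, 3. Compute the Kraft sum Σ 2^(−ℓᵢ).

With common denominator 2^3 = 8: Σ 2^(−ℓᵢ) = 1/8 + 1/8 + 2/8 + 2/8 + 1/8 + 2/8 + 1/8 = 10/8 = 1.25.

1.25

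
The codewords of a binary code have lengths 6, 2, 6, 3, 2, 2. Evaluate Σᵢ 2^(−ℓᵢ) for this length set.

0.90625

With common denominator 2^6 = 64: Σ 2^(−ℓᵢ) = 1/64 + 16/64 + 1/64 + 8/64 + 16/64 + 16/64 = 58/64 = 0.90625.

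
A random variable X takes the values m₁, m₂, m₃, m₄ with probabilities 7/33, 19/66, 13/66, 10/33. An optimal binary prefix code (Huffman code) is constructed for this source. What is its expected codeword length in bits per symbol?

Repeatedly combine the two least-probable nodes; the expected code length is the sum of the merged weights.
merge 13/66 + 7/33 → 9/22
merge 19/66 + 10/33 → 13/22
merge 9/22 + 13/22 → 1
L = 9/22 + 13/22 + 1 = 2 bits/symbol.

2 bits/symbol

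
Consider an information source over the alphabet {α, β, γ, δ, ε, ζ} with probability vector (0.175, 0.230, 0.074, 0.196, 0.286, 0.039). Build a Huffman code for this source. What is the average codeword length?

2.401 bits/symbol

Repeatedly combine the two least-probable nodes; the expected code length is the sum of the merged weights.
merge 39/1000 + 37/500 → 113/1000
merge 113/1000 + 7/40 → 36/125
merge 49/250 + 23/100 → 213/500
merge 143/500 + 36/125 → 287/500
merge 213/500 + 287/500 → 1
L = 113/1000 + 36/125 + 213/500 + 287/500 + 1 = 2401/1000 = 2.401 bits/symbol.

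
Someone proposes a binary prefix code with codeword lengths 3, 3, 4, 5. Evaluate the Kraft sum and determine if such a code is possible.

With common denominator 2^5 = 32: Σ 2^(−ℓᵢ) = 4/32 + 4/32 + 2/32 + 1/32 = 11/32 = 0.34375.
Kraft's inequality requires Σ ≤ 1; here Σ = 0.34375 ≤ 1, so such a prefix code exists.

0.34375; yes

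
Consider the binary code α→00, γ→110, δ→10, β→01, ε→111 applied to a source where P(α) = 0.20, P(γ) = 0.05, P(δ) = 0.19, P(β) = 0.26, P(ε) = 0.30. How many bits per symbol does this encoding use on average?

2.35 bits/symbol

L̄ = Σ pᵢ·ℓᵢ = 0.20·2 + 0.05·3 + 0.19·2 + 0.26·2 + 0.30·3 = 2.35 bits/symbol.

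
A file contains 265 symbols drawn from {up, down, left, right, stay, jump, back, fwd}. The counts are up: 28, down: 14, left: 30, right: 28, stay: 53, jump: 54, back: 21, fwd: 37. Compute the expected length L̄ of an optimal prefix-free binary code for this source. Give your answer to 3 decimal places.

2.928 bits/symbol

Probabilities are the counts divided by 265.
Repeatedly combine the two least-probable nodes; the expected code length is the sum of the merged weights.
merge 14/265 + 21/265 → 7/53
merge 28/265 + 28/265 → 56/265
merge 6/53 + 7/53 → 13/53
merge 37/265 + 1/5 → 18/53
merge 54/265 + 56/265 → 22/53
merge 13/53 + 18/53 → 31/53
merge 22/53 + 31/53 → 1
L = 7/53 + 56/265 + 13/53 + 18/53 + 22/53 + 31/53 + 1 = 776/265 ≈ 2.928 bits/symbol.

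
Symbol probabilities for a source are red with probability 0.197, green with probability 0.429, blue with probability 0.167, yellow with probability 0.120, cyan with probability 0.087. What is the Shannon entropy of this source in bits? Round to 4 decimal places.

2.0903 bits

H = −Σ pᵢ log₂ pᵢ.
−0.197·log₂(0.197) = 0.4617
−0.429·log₂(0.429) = 0.5238
−0.167·log₂(0.167) = 0.4312
−0.120·log₂(0.120) = 0.3671
−0.087·log₂(0.087) = 0.3065
Sum ≈ 2.0903 → 2.0903 bits.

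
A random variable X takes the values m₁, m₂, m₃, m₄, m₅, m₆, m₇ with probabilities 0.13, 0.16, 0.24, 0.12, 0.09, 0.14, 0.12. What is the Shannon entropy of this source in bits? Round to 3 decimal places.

2.744 bits

H = −Σ pᵢ log₂ pᵢ.
−0.13·log₂(0.13) = 0.3826
−0.16·log₂(0.16) = 0.4230
−0.24·log₂(0.24) = 0.4941
−0.12·log₂(0.12) = 0.3671
−0.09·log₂(0.09) = 0.3127
−0.14·log₂(0.14) = 0.3971
−0.12·log₂(0.12) = 0.3671
Sum ≈ 2.7437 → 2.744 bits.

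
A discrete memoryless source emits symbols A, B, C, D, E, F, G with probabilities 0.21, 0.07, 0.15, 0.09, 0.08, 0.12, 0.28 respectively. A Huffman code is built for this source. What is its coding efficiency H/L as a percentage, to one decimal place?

Entropy H = −Σ p log₂ p ≈ 2.6374 bits.
Huffman merges: 7/100+2/25→3/20; 9/100+3/25→21/100; 3/20+3/20→3/10; 21/100+21/100→21/50; 7/25+3/10→29/50; 21/50+29/50→1. L = 133/50 ≈ 2.6600.
Efficiency = H/L = 2.6374/2.6600 = 99.1%.

99.1%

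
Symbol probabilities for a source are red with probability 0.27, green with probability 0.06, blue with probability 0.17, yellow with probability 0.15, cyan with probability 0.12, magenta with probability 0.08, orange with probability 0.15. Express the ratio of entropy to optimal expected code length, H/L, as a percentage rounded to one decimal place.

Entropy H = −Σ p log₂ p ≈ 2.6678 bits.
Huffman merges: 3/50+2/25→7/50; 3/25+7/50→13/50; 3/20+3/20→3/10; 17/100+13/50→43/100; 27/100+3/10→57/100; 43/100+57/100→1. L = 27/10 ≈ 2.7000.
Efficiency = H/L = 2.6678/2.7000 = 98.8%.

98.8%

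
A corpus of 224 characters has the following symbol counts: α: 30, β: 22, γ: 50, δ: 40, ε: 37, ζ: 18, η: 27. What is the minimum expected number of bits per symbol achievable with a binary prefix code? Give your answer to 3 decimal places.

2.777 bits/symbol

Probabilities are the counts divided by 224.
Repeatedly combine the two least-probable nodes; the expected code length is the sum of the merged weights.
merge 9/112 + 11/112 → 5/28
merge 27/224 + 15/112 → 57/224
merge 37/224 + 5/28 → 11/32
merge 5/28 + 25/112 → 45/112
merge 57/224 + 11/32 → 67/112
merge 45/112 + 67/112 → 1
L = 5/28 + 57/224 + 11/32 + 45/112 + 67/112 + 1 = 311/112 ≈ 2.777 bits/symbol.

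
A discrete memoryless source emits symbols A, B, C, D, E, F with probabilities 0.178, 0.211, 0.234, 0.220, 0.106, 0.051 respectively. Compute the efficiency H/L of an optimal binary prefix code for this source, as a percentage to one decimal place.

Entropy H = −Σ p log₂ p ≈ 2.4499 bits.
Huffman merges: 51/1000+53/500→157/1000; 157/1000+89/500→67/200; 211/1000+11/50→431/1000; 117/500+67/200→569/1000; 431/1000+569/1000→1. L = 623/250 ≈ 2.4920.
Efficiency = H/L = 2.4499/2.4920 = 98.3%.

98.3%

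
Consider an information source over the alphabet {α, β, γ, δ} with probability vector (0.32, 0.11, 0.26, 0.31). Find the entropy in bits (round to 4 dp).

1.9054 bits

H = −Σ pᵢ log₂ pᵢ.
−0.32·log₂(0.32) = 0.5260
−0.11·log₂(0.11) = 0.3503
−0.26·log₂(0.26) = 0.5053
−0.31·log₂(0.31) = 0.5238
Sum ≈ 1.9054 → 1.9054 bits.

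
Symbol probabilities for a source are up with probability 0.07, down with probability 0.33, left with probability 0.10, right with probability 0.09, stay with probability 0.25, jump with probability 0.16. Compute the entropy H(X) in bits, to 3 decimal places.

2.364 bits

H = −Σ pᵢ log₂ pᵢ.
−0.07·log₂(0.07) = 0.2686
−0.33·log₂(0.33) = 0.5278
−0.10·log₂(0.10) = 0.3322
−0.09·log₂(0.09) = 0.3127
−0.25·log₂(0.25) = 0.5000
−0.16·log₂(0.16) = 0.4230
Sum ≈ 2.3642 → 2.364 bits.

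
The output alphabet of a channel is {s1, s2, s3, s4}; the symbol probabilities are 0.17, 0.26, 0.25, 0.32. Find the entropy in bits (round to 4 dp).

H = −Σ pᵢ log₂ pᵢ.
−0.17·log₂(0.17) = 0.4346
−0.26·log₂(0.26) = 0.5053
−0.25·log₂(0.25) = 0.5000
−0.32·log₂(0.32) = 0.5260
Sum ≈ 1.9659 → 1.9659 bits.

1.9659 bits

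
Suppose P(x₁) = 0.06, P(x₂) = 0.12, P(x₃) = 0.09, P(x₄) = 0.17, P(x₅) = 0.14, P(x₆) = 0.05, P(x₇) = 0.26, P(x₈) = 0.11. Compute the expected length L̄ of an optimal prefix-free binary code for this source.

2.85 bits/symbol

Repeatedly combine the two least-probable nodes; the expected code length is the sum of the merged weights.
merge 1/20 + 3/50 → 11/100
merge 9/100 + 11/100 → 1/5
merge 11/100 + 3/25 → 23/100
merge 7/50 + 17/100 → 31/100
merge 1/5 + 23/100 → 43/100
merge 13/50 + 31/100 → 57/100
merge 43/100 + 57/100 → 1
L = 11/100 + 1/5 + 23/100 + 31/100 + 43/100 + 57/100 + 1 = 57/20 = 2.85 bits/symbol.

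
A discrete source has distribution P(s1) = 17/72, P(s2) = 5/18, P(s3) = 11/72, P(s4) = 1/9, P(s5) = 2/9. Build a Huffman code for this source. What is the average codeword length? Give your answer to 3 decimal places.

2.264 bits/symbol

Repeatedly combine the two least-probable nodes; the expected code length is the sum of the merged weights.
merge 1/9 + 11/72 → 19/72
merge 2/9 + 17/72 → 11/24
merge 19/72 + 5/18 → 13/24
merge 11/24 + 13/24 → 1
L = 19/72 + 11/24 + 13/24 + 1 = 163/72 ≈ 2.264 bits/symbol.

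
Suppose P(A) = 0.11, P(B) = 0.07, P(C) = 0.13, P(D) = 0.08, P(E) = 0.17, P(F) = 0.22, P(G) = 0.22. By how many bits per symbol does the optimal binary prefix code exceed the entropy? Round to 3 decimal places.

Entropy H = −Σ p log₂ p ≈ 2.6887 bits.
Huffman merges: 7/100+2/25→3/20; 11/100+13/100→6/25; 3/20+17/100→8/25; 11/50+11/50→11/25; 6/25+8/25→14/25; 11/25+14/25→1. L = 271/100 ≈ 2.7100.
L − H = 2.7100 − 2.6887 = 0.021 bits.

0.021 bits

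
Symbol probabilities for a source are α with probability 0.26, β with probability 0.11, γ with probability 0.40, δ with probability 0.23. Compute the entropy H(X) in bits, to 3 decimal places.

H = −Σ pᵢ log₂ pᵢ.
−0.26·log₂(0.26) = 0.5053
−0.11·log₂(0.11) = 0.3503
−0.40·log₂(0.40) = 0.5288
−0.23·log₂(0.23) = 0.4877
Sum ≈ 1.8720 → 1.872 bits.

1.872 bits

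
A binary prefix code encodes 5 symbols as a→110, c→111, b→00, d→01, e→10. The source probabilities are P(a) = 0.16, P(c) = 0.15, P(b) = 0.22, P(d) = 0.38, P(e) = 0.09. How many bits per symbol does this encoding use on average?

2.31 bits/symbol

L̄ = Σ pᵢ·ℓᵢ = 0.16·3 + 0.15·3 + 0.22·2 + 0.38·2 + 0.09·2 = 2.31 bits/symbol.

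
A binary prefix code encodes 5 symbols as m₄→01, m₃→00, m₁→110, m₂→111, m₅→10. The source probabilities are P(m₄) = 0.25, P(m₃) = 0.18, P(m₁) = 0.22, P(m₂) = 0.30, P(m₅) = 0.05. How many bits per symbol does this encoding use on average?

2.52 bits/symbol

L̄ = Σ pᵢ·ℓᵢ = 0.25·2 + 0.18·2 + 0.22·3 + 0.30·3 + 0.05·2 = 2.52 bits/symbol.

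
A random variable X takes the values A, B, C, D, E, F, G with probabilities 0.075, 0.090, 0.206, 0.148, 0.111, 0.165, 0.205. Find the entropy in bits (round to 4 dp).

H = −Σ pᵢ log₂ pᵢ.
−0.075·log₂(0.075) = 0.2803
−0.090·log₂(0.090) = 0.3127
−0.206·log₂(0.206) = 0.4695
−0.148·log₂(0.148) = 0.4079
−0.111·log₂(0.111) = 0.3520
−0.165·log₂(0.165) = 0.4289
−0.205·log₂(0.205) = 0.4687
Sum ≈ 2.7200 → 2.7200 bits.

2.7200 bits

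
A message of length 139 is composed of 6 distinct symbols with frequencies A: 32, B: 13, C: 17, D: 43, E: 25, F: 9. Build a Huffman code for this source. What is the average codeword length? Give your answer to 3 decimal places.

Probabilities are the counts divided by 139.
Repeatedly combine the two least-probable nodes; the expected code length is the sum of the merged weights.
merge 9/139 + 13/139 → 22/139
merge 17/139 + 22/139 → 39/139
merge 25/139 + 32/139 → 57/139
merge 39/139 + 43/139 → 82/139
merge 57/139 + 82/139 → 1
L = 22/139 + 39/139 + 57/139 + 82/139 + 1 = 339/139 ≈ 2.439 bits/symbol.

2.439 bits/symbol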